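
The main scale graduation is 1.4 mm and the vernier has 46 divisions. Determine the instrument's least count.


LC = MSD / n_div
= 1.4 / 46
= 0.0304

0.0304


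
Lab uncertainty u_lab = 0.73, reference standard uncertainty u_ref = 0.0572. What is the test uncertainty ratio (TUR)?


TUR = u_lab / u_ref
= 0.73 / 0.0572
= 12.7622

12.7622


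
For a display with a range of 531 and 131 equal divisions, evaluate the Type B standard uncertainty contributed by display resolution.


resolution = range / divisions
resolution = 531 / 131 = 4.0534351
u_res = resolution / (2*sqrt(3))
u_res = 4.0534351 / 3.4641016
u_res = 1.1701

1.1701


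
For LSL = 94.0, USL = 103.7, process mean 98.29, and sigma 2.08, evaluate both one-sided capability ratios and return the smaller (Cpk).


Cpu = (USL - mean) / (3*sigma) = (103.7 - 98.29) / (3*2.08) = 0.8670
Cpl = (mean - LSL) / (3*sigma) = (98.29 - 94.0) / (3*2.08) = 0.6875
Cpk = min(Cpu, Cpl) = 0.6875

0.6875


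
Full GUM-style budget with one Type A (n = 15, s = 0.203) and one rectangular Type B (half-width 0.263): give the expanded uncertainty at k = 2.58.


u_A = s / sqrt(n) = 0.203 / sqrt(15) = 0.052414375
u_B = half_width / sqrt(3) = 0.263 / sqrt(3) = 0.15184312
uc = sqrt(u_A^2 + u_B^2) = sqrt(0.052414375^2 + 0.15184312^2) = 0.16063499
U = k * uc = 2.58 * 0.16063499
U = 0.4144

0.4144


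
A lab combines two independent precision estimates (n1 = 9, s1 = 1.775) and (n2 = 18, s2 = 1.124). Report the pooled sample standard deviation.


s_p = sqrt(((n1-1)*s1^2 + (n2-1)*s2^2) / (n1+n2-2))
numerator = (9-1)*1.775^2 + (18-1)*1.124^2 = 25.205 + 21.477392 = 46.682392
denominator = 9 + 18 - 2 = 25
s_p^2 = 46.682392 / 25 = 1.8672957
s_p = sqrt(1.8672957) = 1.3665

1.3665


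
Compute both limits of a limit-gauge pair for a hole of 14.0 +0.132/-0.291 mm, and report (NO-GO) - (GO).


GO = nominal - lower_tol (smallest hole = maximum material condition)
GO = 14.0 - 0.291 = 13.709
NO-GO = nominal + upper_tol (largest hole = least material condition)
NO-GO = 14.0 + 0.132 = 14.132
spread = NO-GO - GO = 14.132 - 13.709 = 0.4230

0.4230


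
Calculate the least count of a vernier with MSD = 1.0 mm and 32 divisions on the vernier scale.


LC = MSD / n_div
= 1.0 / 32
= 0.0312

0.0312


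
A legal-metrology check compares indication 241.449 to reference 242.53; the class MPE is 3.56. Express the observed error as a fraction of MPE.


e = indication - reference = 241.449 - 242.53 = -1.0810
|e| = 1.0810
ratio = |e| / MPE = 1.0810 / 3.56
ratio = 0.3037

0.3037


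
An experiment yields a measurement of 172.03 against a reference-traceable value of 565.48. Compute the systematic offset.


Systematic error = measured - true
= 172.03 - 565.48
= -393.4500

-393.4500


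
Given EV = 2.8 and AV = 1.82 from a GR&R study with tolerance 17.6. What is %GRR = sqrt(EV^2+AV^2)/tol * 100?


GRR = sqrt(EV^2 + AV^2) = sqrt(2.8^2 + 1.82^2) = 3.3395209
%GRR = GRR / tol * 100 = 3.3395209 / 17.6 * 100
%GRR = 18.9746

18.9746


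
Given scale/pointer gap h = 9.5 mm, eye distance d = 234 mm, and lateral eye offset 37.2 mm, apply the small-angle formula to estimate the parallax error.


error = h * offset / d
= 9.5 * 37.2 / 234
= 1.5103

1.5103


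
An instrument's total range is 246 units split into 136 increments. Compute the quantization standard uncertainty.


resolution = range / divisions
resolution = 246 / 136 = 1.8088235
u_res = resolution / (2*sqrt(3))
u_res = 1.8088235 / 3.4641016
u_res = 0.5222

0.5222


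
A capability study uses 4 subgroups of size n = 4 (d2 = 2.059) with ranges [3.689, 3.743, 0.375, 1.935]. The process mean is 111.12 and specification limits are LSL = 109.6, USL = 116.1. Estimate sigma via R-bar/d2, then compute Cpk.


R_bar = (3.689 + 3.743 + 0.375 + 1.935) / 4 = 2.4355
sigma = R_bar / d2 = 2.4355 / 2.059 = 1.1828558
Cp = (USL - LSL)/(6*sigma) = (116.1 - 109.6)/(6*1.1828558) = 0.9159
Cpu = (116.1 - 111.12)/(3*1.1828558) = 1.4034
Cpl = (111.12 - 109.6)/(3*1.1828558) = 0.4283
Cpk = min(Cpu, Cpl) = 0.4283

0.4283


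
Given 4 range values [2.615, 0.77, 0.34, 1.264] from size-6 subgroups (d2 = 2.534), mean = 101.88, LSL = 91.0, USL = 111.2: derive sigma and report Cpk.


R_bar = (2.615 + 0.77 + 0.34 + 1.264) / 4 = 1.24725
sigma = R_bar / d2 = 1.24725 / 2.534 = 0.492206
Cp = (USL - LSL)/(6*sigma) = (111.2 - 91.0)/(6*0.492206) = 6.8400
Cpu = (111.2 - 101.88)/(3*0.492206) = 6.3117
Cpl = (101.88 - 91.0)/(3*0.492206) = 7.3682
Cpk = min(Cpu, Cpl) = 6.3117

6.3117


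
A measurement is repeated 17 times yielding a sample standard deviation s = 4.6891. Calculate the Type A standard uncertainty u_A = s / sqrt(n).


u_A = s / sqrt(n)
u_A = 4.6891 / sqrt(17)
u_A = 4.6891 / 4.1231056
u_A = 1.1373

1.1373


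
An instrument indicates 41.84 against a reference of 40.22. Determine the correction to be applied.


Correction = standard - reading
= 40.22 - 41.84
= -1.6200

-1.6200


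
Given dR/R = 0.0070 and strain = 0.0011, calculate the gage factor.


GF = (dR/R) / epsilon
= 0.0070 / 0.0011
= 6.3636

6.3636


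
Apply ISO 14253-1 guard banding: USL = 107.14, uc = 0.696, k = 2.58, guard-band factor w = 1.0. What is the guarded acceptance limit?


U = k * uc = 2.58 * 0.696 = 1.79568
guard band g = w * U = 1.0 * 1.79568 = 1.79568
AL = USL - g = 107.14 - 1.79568
AL = 105.3443

105.3443


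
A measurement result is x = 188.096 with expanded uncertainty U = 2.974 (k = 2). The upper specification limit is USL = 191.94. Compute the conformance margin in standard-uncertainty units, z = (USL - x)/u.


u = U / k = 2.974 / 2 = 1.487
margin = |USL - x| = |191.94 - 188.096| = 3.844
z = margin / u = 3.844 / 1.487
z = 2.5851

2.5851


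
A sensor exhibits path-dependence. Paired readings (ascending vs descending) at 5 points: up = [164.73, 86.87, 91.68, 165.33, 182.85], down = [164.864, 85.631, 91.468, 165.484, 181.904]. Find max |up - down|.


|164.73 - 164.864| = 0.1340
|86.87 - 85.631| = 1.2390
|91.68 - 91.468| = 0.2120
|165.33 - 165.484| = 0.1540
|182.85 - 181.904| = 0.9460
hysteresis = max(diffs) = 1.2390

1.2390


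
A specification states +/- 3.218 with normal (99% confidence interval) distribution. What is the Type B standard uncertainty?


u_B = half_width / 2.576
u_B = 3.218 / 2.576
u_B = 1.2492

1.2492


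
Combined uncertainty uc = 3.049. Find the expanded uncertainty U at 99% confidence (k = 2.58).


U = k * uc
U = 2.58 * 3.049
U = 7.8664

7.8664


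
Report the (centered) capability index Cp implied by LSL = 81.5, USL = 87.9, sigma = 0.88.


Cp = (USL - LSL) / (6 * sigma)
= (87.9 - 81.5) / (6 * 0.88)
= 6.4000 / 5.2800
= 1.2121

1.2121


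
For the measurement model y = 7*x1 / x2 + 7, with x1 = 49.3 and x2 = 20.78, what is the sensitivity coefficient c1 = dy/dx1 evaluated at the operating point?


y = 7*x1 / x2 + 7
dy/dx1 = 7/x2
Evaluate at x2 = 20.78: c1 = 7 / 20.78
c1 = 0.3369

0.3369


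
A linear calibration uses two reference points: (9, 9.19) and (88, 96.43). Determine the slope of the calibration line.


slope = (y2 - y1) / (x2 - x1)
= (96.43 - 9.19) / (88 - 9)
= 87.2400 / 79
= 1.1043

1.1043


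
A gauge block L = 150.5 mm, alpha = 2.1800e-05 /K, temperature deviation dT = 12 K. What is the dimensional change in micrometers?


dL = L * alpha * dT
= 150.5 * 2.1800e-05 * 12
= 0.0393708 mm
dL_um = 0.0393708 * 1000 = 39.3708 um

39.3708


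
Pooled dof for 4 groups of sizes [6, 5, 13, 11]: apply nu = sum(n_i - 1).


nu = sum_i (n_i - 1)
nu = ((6 - 1) + (5 - 1) + (13 - 1) + (11 - 1))
nu = 5 + 4 + 12 + 10
nu = 31

31


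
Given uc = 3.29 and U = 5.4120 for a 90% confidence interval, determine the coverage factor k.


k = U / uc
k = 5.4120 / 3.29
k = 1.645

1.645


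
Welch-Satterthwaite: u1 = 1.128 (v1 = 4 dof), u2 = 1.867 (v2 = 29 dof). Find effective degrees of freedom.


uc = sqrt(u1^2 + u2^2) = sqrt(1.128^2 + 1.867^2) = 2.1813008
v_eff = uc^4 / (u1^4/v1 + u2^4/v2)
= 2.1813008^4 / (1.128^4/4 + 1.867^4/29)
= 22.63926 / 0.82370674
v_eff = 27.4846

27.4846


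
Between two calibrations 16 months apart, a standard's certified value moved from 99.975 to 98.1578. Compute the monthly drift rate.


rate = (v2 - v1) / months
= (98.1578 - 99.975) / 16
= -1.8172 / 16
= -0.1136

-0.1136


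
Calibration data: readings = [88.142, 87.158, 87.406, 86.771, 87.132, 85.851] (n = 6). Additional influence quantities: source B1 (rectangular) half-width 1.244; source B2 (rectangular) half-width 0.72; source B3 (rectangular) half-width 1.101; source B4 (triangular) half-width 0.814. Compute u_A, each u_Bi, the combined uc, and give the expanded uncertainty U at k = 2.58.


mean = (88.142 + 87.158 + 87.406 + 86.771 + 87.132 + 85.851) / 6 = 87.07666667
s = sqrt(sum((x - mean)^2)/(n-1)) = 0.75481963
u_A = s / sqrt(n) = 0.75481963 / sqrt(6) = 0.30815382
u_B1 = 1.244 / sqrt(3) = 0.71822373
u_B2 = 0.72 / sqrt(3) = 0.41569219
u_B3 = 1.101 / sqrt(3) = 0.63566265
u_B4 = 0.814 / sqrt(6) = 0.33231411
uc = sqrt(0.30815382^2 + 0.71822373^2 + 0.41569219^2 + 0.63566265^2 + 0.33231411^2) = 1.1393436
U = k * uc = 2.58 * 1.1393436
U = 2.9395

2.9395


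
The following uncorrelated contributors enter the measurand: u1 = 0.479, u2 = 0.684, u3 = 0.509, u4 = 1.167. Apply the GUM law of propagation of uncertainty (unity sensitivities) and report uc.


uc = sqrt(0.479^2 + 0.684^2 + 0.509^2 + 1.167^2)
uc = sqrt(2.318267)
uc = 1.5226

1.5226


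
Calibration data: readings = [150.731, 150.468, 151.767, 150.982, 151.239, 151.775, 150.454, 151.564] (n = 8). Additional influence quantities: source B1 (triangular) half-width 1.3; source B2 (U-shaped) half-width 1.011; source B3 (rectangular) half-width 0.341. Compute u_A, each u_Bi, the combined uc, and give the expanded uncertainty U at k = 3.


mean = (150.731 + 150.468 + 151.767 + 150.982 + 151.239 + 151.775 + 150.454 + 151.564) / 8 = 151.1225
s = sqrt(sum((x - mean)^2)/(n-1)) = 0.54744941
u_A = s / sqrt(n) = 0.54744941 / sqrt(8) = 0.1935526
u_B1 = 1.3 / sqrt(6) = 0.53072278
u_B2 = 1.011 / sqrt(2) = 0.71488496
u_B3 = 0.341 / sqrt(3) = 0.19687644
uc = sqrt(0.1935526^2 + 0.53072278^2 + 0.71488496^2 + 0.19687644^2) = 0.93217494
U = k * uc = 3 * 0.93217494
U = 2.7965

2.7965


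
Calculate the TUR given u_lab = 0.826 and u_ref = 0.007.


TUR = u_lab / u_ref
= 0.826 / 0.007
= 118.0000

118.0000


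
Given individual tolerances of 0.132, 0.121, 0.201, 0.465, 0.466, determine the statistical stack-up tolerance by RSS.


RSS = sqrt(0.132^2 + 0.121^2 + 0.201^2 + 0.465^2 + 0.466^2)
= sqrt(0.505847)
= 0.7112

0.7112


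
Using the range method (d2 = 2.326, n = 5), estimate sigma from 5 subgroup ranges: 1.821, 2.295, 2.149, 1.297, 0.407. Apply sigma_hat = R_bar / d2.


R_bar = (1.821 + 2.295 + 2.149 + 1.297 + 0.407) / 5
R_bar = 7.969 / 5 = 1.5938
sigma_hat = R_bar / d2 = 1.5938 / 2.326 = 0.6852

0.6852


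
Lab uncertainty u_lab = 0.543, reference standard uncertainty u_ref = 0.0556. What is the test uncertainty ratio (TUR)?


TUR = u_lab / u_ref
= 0.543 / 0.0556
= 9.7662

9.7662


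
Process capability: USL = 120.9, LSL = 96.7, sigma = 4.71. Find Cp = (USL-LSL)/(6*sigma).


Cp = (USL - LSL) / (6 * sigma)
= (120.9 - 96.7) / (6 * 4.71)
= 24.2000 / 28.2600
= 0.8563

0.8563


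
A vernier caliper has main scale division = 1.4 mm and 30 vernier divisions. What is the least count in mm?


LC = MSD / n_div
= 1.4 / 30
= 0.0467

0.0467


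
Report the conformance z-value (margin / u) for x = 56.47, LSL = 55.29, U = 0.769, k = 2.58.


u = U / k = 0.769 / 2.58 = 0.29806202
margin = |LSL - x| = |55.29 - 56.47| = 1.18
z = margin / u = 1.18 / 0.29806202
z = 3.9589

3.9589


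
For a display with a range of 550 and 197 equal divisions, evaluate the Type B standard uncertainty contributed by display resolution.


resolution = range / divisions
resolution = 550 / 197 = 2.7918782
u_res = resolution / (2*sqrt(3))
u_res = 2.7918782 / 3.4641016
u_res = 0.8059

0.8059


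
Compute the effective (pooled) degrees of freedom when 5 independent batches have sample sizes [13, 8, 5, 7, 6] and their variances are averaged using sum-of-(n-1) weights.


nu = sum_i (n_i - 1)
nu = ((13 - 1) + (8 - 1) + (5 - 1) + (7 - 1) + (6 - 1))
nu = 12 + 7 + 4 + 6 + 5
nu = 34

34


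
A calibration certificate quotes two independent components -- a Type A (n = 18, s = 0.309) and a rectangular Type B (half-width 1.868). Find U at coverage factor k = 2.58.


u_A = s / sqrt(n) = 0.309 / sqrt(18) = 0.072831998
u_B = half_width / sqrt(3) = 1.868 / sqrt(3) = 1.0784903
uc = sqrt(u_A^2 + u_B^2) = sqrt(0.072831998^2 + 1.0784903^2) = 1.0809467
U = k * uc = 2.58 * 1.0809467
U = 2.7888

2.7888


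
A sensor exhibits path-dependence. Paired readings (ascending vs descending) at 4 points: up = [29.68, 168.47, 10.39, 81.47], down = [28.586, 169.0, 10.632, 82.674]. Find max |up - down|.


|29.68 - 28.586| = 1.0940
|168.47 - 169.0| = 0.5300
|10.39 - 10.632| = 0.2420
|81.47 - 82.674| = 1.2040
hysteresis = max(diffs) = 1.2040

1.2040


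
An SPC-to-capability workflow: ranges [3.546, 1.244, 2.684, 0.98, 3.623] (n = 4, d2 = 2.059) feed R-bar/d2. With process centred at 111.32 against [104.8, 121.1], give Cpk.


R_bar = (3.546 + 1.244 + 2.684 + 0.98 + 3.623) / 5 = 2.4154
sigma = R_bar / d2 = 2.4154 / 2.059 = 1.1730937
Cp = (USL - LSL)/(6*sigma) = (121.1 - 104.8)/(6*1.1730937) = 2.3158
Cpu = (121.1 - 111.32)/(3*1.1730937) = 2.7790
Cpl = (111.32 - 104.8)/(3*1.1730937) = 1.8527
Cpk = min(Cpu, Cpl) = 1.8527

1.8527


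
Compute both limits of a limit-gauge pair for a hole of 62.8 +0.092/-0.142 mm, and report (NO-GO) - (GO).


GO = nominal - lower_tol (smallest hole = maximum material condition)
GO = 62.8 - 0.142 = 62.658
NO-GO = nominal + upper_tol (largest hole = least material condition)
NO-GO = 62.8 + 0.092 = 62.892
spread = NO-GO - GO = 62.892 - 62.658 = 0.2340

0.2340


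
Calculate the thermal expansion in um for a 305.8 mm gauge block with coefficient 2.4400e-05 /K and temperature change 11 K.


dL = L * alpha * dT
= 305.8 * 2.4400e-05 * 11
= 0.0820767 mm
dL_um = 0.0820767 * 1000 = 82.0767 um

82.0767


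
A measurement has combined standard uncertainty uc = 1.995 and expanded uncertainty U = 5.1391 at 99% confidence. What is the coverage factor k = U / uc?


k = U / uc
k = 5.1391 / 1.995
k = 2.576

2.576


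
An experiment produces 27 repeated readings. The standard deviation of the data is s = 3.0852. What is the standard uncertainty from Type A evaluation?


u_A = s / sqrt(n)
u_A = 3.0852 / sqrt(27)
u_A = 3.0852 / 5.1961524
u_A = 0.5937

0.5937


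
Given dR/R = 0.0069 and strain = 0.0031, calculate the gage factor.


GF = (dR/R) / epsilon
= 0.0069 / 0.0031
= 2.2258

2.2258


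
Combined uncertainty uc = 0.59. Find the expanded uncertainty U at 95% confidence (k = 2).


U = k * uc
U = 2 * 0.59
U = 1.1800

1.1800


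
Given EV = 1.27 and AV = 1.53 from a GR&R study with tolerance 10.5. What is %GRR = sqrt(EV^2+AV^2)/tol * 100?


GRR = sqrt(EV^2 + AV^2) = sqrt(1.27^2 + 1.53^2) = 1.9884165
%GRR = GRR / tol * 100 = 1.9884165 / 10.5 * 100
%GRR = 18.9373

18.9373


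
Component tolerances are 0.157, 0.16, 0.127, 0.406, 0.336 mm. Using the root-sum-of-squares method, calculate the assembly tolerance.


RSS = sqrt(0.157^2 + 0.16^2 + 0.127^2 + 0.406^2 + 0.336^2)
= sqrt(0.34411)
= 0.5866

0.5866


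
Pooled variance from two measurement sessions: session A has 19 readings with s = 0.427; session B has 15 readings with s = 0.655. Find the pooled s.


s_p = sqrt(((n1-1)*s1^2 + (n2-1)*s2^2) / (n1+n2-2))
numerator = (19-1)*0.427^2 + (15-1)*0.655^2 = 3.281922 + 6.00635 = 9.288272
denominator = 19 + 15 - 2 = 32
s_p^2 = 9.288272 / 32 = 0.2902585
s_p = sqrt(0.2902585) = 0.5388

0.5388


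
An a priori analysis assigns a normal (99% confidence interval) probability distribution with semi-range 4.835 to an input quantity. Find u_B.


u_B = half_width / 2.576
u_B = 4.835 / 2.576
u_B = 1.8769

1.8769


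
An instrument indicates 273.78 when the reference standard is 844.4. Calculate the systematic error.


Systematic error = measured - true
= 273.78 - 844.4
= -570.6200

-570.6200


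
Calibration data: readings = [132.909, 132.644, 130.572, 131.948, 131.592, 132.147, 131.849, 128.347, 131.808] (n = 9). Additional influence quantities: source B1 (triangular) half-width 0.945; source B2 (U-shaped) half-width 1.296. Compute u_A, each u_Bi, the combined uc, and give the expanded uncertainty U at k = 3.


mean = (132.909 + 132.644 + 130.572 + 131.948 + 131.592 + 132.147 + 131.849 + 128.347 + 131.808) / 9 = 131.5351111
s = sqrt(sum((x - mean)^2)/(n-1)) = 1.3661056
u_A = s / sqrt(n) = 1.3661056 / sqrt(9) = 0.45536853
u_B1 = 0.945 / sqrt(6) = 0.38579463
u_B2 = 1.296 / sqrt(2) = 0.91641039
uc = sqrt(0.45536853^2 + 0.38579463^2 + 0.91641039^2) = 1.0936206
U = k * uc = 3 * 1.0936206
U = 3.2809

3.2809


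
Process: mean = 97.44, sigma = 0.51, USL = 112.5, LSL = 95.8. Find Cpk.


Cpu = (USL - mean) / (3*sigma) = (112.5 - 97.44) / (3*0.51) = 9.8431
Cpl = (mean - LSL) / (3*sigma) = (97.44 - 95.8) / (3*0.51) = 1.0719
Cpk = min(Cpu, Cpl) = 1.0719

1.0719


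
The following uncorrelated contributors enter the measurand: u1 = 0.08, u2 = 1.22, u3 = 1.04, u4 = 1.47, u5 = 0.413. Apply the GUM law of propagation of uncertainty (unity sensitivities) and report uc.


uc = sqrt(0.08^2 + 1.22^2 + 1.04^2 + 1.47^2 + 0.413^2)
uc = sqrt(4.907869)
uc = 2.2154

2.2154


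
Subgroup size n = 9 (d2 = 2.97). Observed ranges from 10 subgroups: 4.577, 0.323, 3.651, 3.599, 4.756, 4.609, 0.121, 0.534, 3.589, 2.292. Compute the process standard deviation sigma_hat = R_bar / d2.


R_bar = (4.577 + 0.323 + 3.651 + 3.599 + 4.756 + 4.609 + 0.121 + 0.534 + 3.589 + 2.292) / 10
R_bar = 28.051 / 10 = 2.8051
sigma_hat = R_bar / d2 = 2.8051 / 2.97 = 0.9445

0.9445


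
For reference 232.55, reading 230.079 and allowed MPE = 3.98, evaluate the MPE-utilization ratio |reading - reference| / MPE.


e = indication - reference = 230.079 - 232.55 = -2.4710
|e| = 2.4710
ratio = |e| / MPE = 2.4710 / 3.98
ratio = 0.6209

0.6209


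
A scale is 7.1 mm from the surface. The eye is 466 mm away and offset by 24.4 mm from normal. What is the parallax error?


error = h * offset / d
= 7.1 * 24.4 / 466
= 0.3718

0.3718


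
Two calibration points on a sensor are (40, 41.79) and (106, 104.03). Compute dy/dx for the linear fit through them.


slope = (y2 - y1) / (x2 - x1)
= (104.03 - 41.79) / (106 - 40)
= 62.2400 / 66
= 0.9430

0.9430


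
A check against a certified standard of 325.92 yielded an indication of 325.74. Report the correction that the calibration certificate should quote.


Correction = standard - reading
= 325.92 - 325.74
= 0.1800

0.1800


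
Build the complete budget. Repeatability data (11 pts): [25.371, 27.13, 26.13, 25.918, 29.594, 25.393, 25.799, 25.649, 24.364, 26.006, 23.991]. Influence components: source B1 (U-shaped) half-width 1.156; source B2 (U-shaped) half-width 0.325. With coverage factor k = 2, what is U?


mean = (25.371 + 27.13 + 26.13 + 25.918 + 29.594 + 25.393 + 25.799 + 25.649 + 24.364 + 26.006 + 23.991) / 11 = 25.94045455
s = sqrt(sum((x - mean)^2)/(n-1)) = 1.4771142
u_A = s / sqrt(n) = 1.4771142 / sqrt(11) = 0.44536669
u_B1 = 1.156 / sqrt(2) = 0.81741544
u_B2 = 0.325 / sqrt(2) = 0.2298097
uc = sqrt(0.44536669^2 + 0.81741544^2 + 0.2298097^2) = 0.95881802
U = k * uc = 2 * 0.95881802
U = 1.9176

1.9176


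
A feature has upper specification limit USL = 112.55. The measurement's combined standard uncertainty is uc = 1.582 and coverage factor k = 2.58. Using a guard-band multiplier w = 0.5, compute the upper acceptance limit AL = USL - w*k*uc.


U = k * uc = 2.58 * 1.582 = 4.08156
guard band g = w * U = 0.5 * 4.08156 = 2.04078
AL = USL - g = 112.55 - 2.04078
AL = 110.5092

110.5092


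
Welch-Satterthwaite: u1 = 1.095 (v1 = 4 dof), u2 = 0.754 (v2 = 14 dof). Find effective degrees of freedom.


uc = sqrt(u1^2 + u2^2) = sqrt(1.095^2 + 0.754^2) = 1.329489
v_eff = uc^4 / (u1^4/v1 + u2^4/v2)
= 1.329489^4 / (1.095^4/4 + 0.754^4/14)
= 3.1242012 / 0.3825017
v_eff = 8.1678

8.1678


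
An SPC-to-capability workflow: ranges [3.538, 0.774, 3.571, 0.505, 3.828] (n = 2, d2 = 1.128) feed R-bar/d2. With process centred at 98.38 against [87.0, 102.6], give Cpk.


R_bar = (3.538 + 0.774 + 3.571 + 0.505 + 3.828) / 5 = 2.4432
sigma = R_bar / d2 = 2.4432 / 1.128 = 2.1659574
Cp = (USL - LSL)/(6*sigma) = (102.6 - 87.0)/(6*2.1659574) = 1.2004
Cpu = (102.6 - 98.38)/(3*2.1659574) = 0.6494
Cpl = (98.38 - 87.0)/(3*2.1659574) = 1.7513
Cpk = min(Cpu, Cpl) = 0.6494

0.6494


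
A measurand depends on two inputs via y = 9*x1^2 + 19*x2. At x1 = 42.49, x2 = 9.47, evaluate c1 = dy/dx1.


y = 9*x1^2 + 19*x2
dy/dx1 = 2*9*x1
Evaluate at x1 = 42.49: c1 = 18 * 42.49
c1 = 764.8200

764.8200


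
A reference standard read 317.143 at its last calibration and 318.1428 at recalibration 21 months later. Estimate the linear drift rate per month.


rate = (v2 - v1) / months
= (318.1428 - 317.143) / 21
= 0.9998 / 21
= 0.0476

0.0476


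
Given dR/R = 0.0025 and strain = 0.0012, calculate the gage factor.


GF = (dR/R) / epsilon
= 0.0025 / 0.0012
= 2.0833

2.0833


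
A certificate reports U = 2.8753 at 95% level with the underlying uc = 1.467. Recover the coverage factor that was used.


k = U / uc
k = 2.8753 / 1.467
k = 1.96

1.96


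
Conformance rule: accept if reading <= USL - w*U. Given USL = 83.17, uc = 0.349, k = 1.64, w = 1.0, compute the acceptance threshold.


U = k * uc = 1.64 * 0.349 = 0.57236
guard band g = w * U = 1.0 * 0.57236 = 0.57236
AL = USL - g = 83.17 - 0.57236
AL = 82.5976

82.5976


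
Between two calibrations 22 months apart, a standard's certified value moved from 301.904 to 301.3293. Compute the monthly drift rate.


rate = (v2 - v1) / months
= (301.3293 - 301.904) / 22
= -0.5747 / 22
= -0.0261

-0.0261


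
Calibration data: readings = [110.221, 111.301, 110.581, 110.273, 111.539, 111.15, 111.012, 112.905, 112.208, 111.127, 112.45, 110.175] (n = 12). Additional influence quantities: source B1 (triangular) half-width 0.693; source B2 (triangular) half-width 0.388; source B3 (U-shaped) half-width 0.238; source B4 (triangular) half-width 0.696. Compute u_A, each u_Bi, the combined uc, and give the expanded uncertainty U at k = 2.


mean = (110.221 + 111.301 + 110.581 + 110.273 + 111.539 + 111.15 + 111.012 + 112.905 + 112.208 + 111.127 + 112.45 + 110.175) / 12 = 111.2451667
s = sqrt(sum((x - mean)^2)/(n-1)) = 0.89853212
u_A = s / sqrt(n) = 0.89853212 / sqrt(12) = 0.25938388
u_B1 = 0.693 / sqrt(6) = 0.28291607
u_B2 = 0.388 / sqrt(6) = 0.15840034
u_B3 = 0.238 / sqrt(2) = 0.16829141
u_B4 = 0.696 / sqrt(6) = 0.28414081
uc = sqrt(0.25938388^2 + 0.28291607^2 + 0.15840034^2 + 0.16829141^2 + 0.28414081^2) = 0.53053762
U = k * uc = 2 * 0.53053762
U = 1.0611

1.0611


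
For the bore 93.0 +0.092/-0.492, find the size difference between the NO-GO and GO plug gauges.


GO = nominal - lower_tol (smallest hole = maximum material condition)
GO = 93.0 - 0.492 = 92.508
NO-GO = nominal + upper_tol (largest hole = least material condition)
NO-GO = 93.0 + 0.092 = 93.092
spread = NO-GO - GO = 93.092 - 92.508 = 0.5840

0.5840


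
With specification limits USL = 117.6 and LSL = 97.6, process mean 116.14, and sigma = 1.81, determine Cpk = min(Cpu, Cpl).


Cpu = (USL - mean) / (3*sigma) = (117.6 - 116.14) / (3*1.81) = 0.2689
Cpl = (mean - LSL) / (3*sigma) = (116.14 - 97.6) / (3*1.81) = 3.4144
Cpk = min(Cpu, Cpl) = 0.2689

0.2689


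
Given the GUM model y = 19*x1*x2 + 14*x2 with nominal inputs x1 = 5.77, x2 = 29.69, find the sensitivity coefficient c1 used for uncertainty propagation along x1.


y = 19*x1*x2 + 14*x2
dy/dx1 = 19*x2
Evaluate at x2 = 29.69: c1 = 19 * 29.69
c1 = 564.1100

564.1100


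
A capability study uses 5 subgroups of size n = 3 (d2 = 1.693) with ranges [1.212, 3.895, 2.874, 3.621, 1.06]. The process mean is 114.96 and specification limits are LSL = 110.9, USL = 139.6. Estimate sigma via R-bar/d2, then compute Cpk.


R_bar = (1.212 + 3.895 + 2.874 + 3.621 + 1.06) / 5 = 2.5324
sigma = R_bar / d2 = 2.5324 / 1.693 = 1.4958063
Cp = (USL - LSL)/(6*sigma) = (139.6 - 110.9)/(6*1.4958063) = 3.1978
Cpu = (139.6 - 114.96)/(3*1.4958063) = 5.4909
Cpl = (114.96 - 110.9)/(3*1.4958063) = 0.9048
Cpk = min(Cpu, Cpl) = 0.9048

0.9048


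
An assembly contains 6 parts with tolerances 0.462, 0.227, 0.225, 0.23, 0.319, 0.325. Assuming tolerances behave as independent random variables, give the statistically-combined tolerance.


RSS = sqrt(0.462^2 + 0.227^2 + 0.225^2 + 0.23^2 + 0.319^2 + 0.325^2)
= sqrt(0.575884)
= 0.7589

0.7589


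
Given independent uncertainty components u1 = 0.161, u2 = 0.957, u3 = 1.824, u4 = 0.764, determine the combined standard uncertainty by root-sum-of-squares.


uc = sqrt(0.161^2 + 0.957^2 + 1.824^2 + 0.764^2)
uc = sqrt(4.852442)
uc = 2.2028

2.2028


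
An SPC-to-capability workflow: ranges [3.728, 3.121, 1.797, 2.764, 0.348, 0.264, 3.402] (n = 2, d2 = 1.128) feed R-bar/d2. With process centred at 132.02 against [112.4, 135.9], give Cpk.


R_bar = (3.728 + 3.121 + 1.797 + 2.764 + 0.348 + 0.264 + 3.402) / 7 = 2.2034286
sigma = R_bar / d2 = 2.2034286 / 1.128 = 1.9533941
Cp = (USL - LSL)/(6*sigma) = (135.9 - 112.4)/(6*1.9533941) = 2.0051
Cpu = (135.9 - 132.02)/(3*1.9533941) = 0.6621
Cpl = (132.02 - 112.4)/(3*1.9533941) = 3.3480
Cpk = min(Cpu, Cpl) = 0.6621

0.6621


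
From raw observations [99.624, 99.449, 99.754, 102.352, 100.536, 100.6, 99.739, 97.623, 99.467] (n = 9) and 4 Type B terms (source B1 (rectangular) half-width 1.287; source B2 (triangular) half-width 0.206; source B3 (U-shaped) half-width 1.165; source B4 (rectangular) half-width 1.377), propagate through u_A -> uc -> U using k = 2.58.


mean = (99.624 + 99.449 + 99.754 + 102.352 + 100.536 + 100.6 + 99.739 + 97.623 + 99.467) / 9 = 99.90488889
s = sqrt(sum((x - mean)^2)/(n-1)) = 1.2552697
u_A = s / sqrt(n) = 1.2552697 / sqrt(9) = 0.41842323
u_B1 = 1.287 / sqrt(3) = 0.7430498
u_B2 = 0.206 / sqrt(6) = 0.084099148
u_B3 = 1.165 / sqrt(2) = 0.8237794
u_B4 = 1.377 / sqrt(3) = 0.79501132
uc = sqrt(0.41842323^2 + 0.7430498^2 + 0.084099148^2 + 0.8237794^2 + 0.79501132^2) = 1.4300102
U = k * uc = 2.58 * 1.4300102
U = 3.6894

3.6894


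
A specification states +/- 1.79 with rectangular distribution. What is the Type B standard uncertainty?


u_B = half_width / sqrt(3)
u_B = 1.79 / 1.7320508
u_B = 1.0335

1.0335


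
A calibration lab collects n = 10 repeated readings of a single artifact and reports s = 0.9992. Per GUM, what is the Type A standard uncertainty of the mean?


u_A = s / sqrt(n)
u_A = 0.9992 / sqrt(10)
u_A = 0.9992 / 3.1622777
u_A = 0.3160

0.3160


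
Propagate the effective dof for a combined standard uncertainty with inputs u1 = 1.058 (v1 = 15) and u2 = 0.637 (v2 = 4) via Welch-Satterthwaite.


uc = sqrt(u1^2 + u2^2) = sqrt(1.058^2 + 0.637^2) = 1.2349628
v_eff = uc^4 / (u1^4/v1 + u2^4/v2)
= 1.2349628^4 / (1.058^4/15 + 0.637^4/4)
= 2.326031 / 0.12469384
v_eff = 18.6539

18.6539


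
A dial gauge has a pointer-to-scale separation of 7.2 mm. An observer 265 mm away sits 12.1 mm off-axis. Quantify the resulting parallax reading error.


error = h * offset / d
= 7.2 * 12.1 / 265
= 0.3288

0.3288


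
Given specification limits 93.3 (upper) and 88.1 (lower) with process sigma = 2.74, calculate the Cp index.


Cp = (USL - LSL) / (6 * sigma)
= (93.3 - 88.1) / (6 * 2.74)
= 5.2000 / 16.4400
= 0.3163

0.3163


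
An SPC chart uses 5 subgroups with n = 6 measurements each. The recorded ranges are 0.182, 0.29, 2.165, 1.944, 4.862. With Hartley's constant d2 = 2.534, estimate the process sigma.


R_bar = (0.182 + 0.29 + 2.165 + 1.944 + 4.862) / 5
R_bar = 9.443 / 5 = 1.8886
sigma_hat = R_bar / d2 = 1.8886 / 2.534 = 0.7453

0.7453


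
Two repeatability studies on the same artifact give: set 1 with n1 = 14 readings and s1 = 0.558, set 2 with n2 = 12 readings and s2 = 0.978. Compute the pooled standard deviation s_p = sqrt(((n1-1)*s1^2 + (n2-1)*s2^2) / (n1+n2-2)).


s_p = sqrt(((n1-1)*s1^2 + (n2-1)*s2^2) / (n1+n2-2))
numerator = (14-1)*0.558^2 + (12-1)*0.978^2 = 4.047732 + 10.521324 = 14.569056
denominator = 14 + 12 - 2 = 24
s_p^2 = 14.569056 / 24 = 0.607044
s_p = sqrt(0.607044) = 0.7791

0.7791


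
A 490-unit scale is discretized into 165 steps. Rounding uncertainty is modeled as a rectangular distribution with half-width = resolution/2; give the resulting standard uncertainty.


resolution = range / divisions
resolution = 490 / 165 = 2.969697
u_res = resolution / (2*sqrt(3))
u_res = 2.969697 / 3.4641016
u_res = 0.8573

0.8573


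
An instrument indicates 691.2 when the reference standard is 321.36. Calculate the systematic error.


Systematic error = measured - true
= 691.2 - 321.36
= 369.8400

369.8400


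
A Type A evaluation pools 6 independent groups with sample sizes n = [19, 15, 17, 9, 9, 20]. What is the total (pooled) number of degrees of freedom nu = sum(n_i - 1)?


nu = sum_i (n_i - 1)
nu = ((19 - 1) + (15 - 1) + (17 - 1) + (9 - 1) + (9 - 1) + (20 - 1))
nu = 18 + 14 + 16 + 8 + 8 + 19
nu = 83

83


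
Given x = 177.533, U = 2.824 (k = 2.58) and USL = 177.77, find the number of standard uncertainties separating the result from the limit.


u = U / k = 2.824 / 2.58 = 1.0945736
margin = |USL - x| = |177.77 - 177.533| = 0.237
z = margin / u = 0.237 / 1.0945736
z = 0.2165

0.2165


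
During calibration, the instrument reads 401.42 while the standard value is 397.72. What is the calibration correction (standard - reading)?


Correction = standard - reading
= 397.72 - 401.42
= -3.7000

-3.7000


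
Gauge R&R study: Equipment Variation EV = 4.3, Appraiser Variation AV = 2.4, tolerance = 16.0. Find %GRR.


GRR = sqrt(EV^2 + AV^2) = sqrt(4.3^2 + 2.4^2) = 4.9244289
%GRR = GRR / tol * 100 = 4.9244289 / 16.0 * 100
%GRR = 30.7777

30.7777


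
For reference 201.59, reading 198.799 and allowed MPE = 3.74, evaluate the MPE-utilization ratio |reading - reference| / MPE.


e = indication - reference = 198.799 - 201.59 = -2.7910
|e| = 2.7910
ratio = |e| / MPE = 2.7910 / 3.74
ratio = 0.7463

0.7463


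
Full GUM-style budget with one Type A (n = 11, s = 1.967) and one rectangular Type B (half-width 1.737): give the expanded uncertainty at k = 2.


u_A = s / sqrt(n) = 1.967 / sqrt(11) = 0.59307281
u_B = half_width / sqrt(3) = 1.737 / sqrt(3) = 1.0028574
uc = sqrt(u_A^2 + u_B^2) = sqrt(0.59307281^2 + 1.0028574^2) = 1.1651001
U = k * uc = 2 * 1.1651001
U = 2.3302

2.3302


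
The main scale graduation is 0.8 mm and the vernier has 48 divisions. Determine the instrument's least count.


LC = MSD / n_div
= 0.8 / 48
= 0.0167

0.0167


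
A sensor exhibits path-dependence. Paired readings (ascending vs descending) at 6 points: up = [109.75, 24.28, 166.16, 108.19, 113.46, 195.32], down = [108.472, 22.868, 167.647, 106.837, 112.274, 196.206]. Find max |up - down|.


|109.75 - 108.472| = 1.2780
|24.28 - 22.868| = 1.4120
|166.16 - 167.647| = 1.4870
|108.19 - 106.837| = 1.3530
|113.46 - 112.274| = 1.1860
|195.32 - 196.206| = 0.8860
hysteresis = max(diffs) = 1.4870

1.4870


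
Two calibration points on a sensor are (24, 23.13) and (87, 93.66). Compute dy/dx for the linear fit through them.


slope = (y2 - y1) / (x2 - x1)
= (93.66 - 23.13) / (87 - 24)
= 70.5300 / 63
= 1.1195

1.1195


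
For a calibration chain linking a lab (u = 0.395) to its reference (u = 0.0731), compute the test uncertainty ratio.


TUR = u_lab / u_ref
= 0.395 / 0.0731
= 5.4036

5.4036


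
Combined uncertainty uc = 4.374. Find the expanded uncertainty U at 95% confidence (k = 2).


U = k * uc
U = 2 * 4.374
U = 8.7480

8.7480


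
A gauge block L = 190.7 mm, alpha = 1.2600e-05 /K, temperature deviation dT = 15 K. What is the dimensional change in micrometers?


dL = L * alpha * dT
= 190.7 * 1.2600e-05 * 15
= 0.0360423 mm
dL_um = 0.0360423 * 1000 = 36.0423 um

36.0423


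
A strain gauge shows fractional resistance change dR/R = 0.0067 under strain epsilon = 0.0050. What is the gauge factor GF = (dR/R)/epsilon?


GF = (dR/R) / epsilon
= 0.0067 / 0.0050
= 1.3400

1.3400


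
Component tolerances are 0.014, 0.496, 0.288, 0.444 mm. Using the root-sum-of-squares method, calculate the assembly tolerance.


RSS = sqrt(0.014^2 + 0.496^2 + 0.288^2 + 0.444^2)
= sqrt(0.526292)
= 0.7255

0.7255


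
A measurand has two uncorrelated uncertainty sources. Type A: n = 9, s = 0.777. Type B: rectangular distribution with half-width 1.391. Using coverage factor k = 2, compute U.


u_A = s / sqrt(n) = 0.777 / sqrt(9) = 0.259
u_B = half_width / sqrt(3) = 1.391 / sqrt(3) = 0.80309422
uc = sqrt(u_A^2 + u_B^2) = sqrt(0.259^2 + 0.80309422^2) = 0.84382541
U = k * uc = 2 * 0.84382541
U = 1.6877

1.6877


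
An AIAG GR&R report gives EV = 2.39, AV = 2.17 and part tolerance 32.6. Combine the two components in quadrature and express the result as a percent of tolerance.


GRR = sqrt(EV^2 + AV^2) = sqrt(2.39^2 + 2.17^2) = 3.2281574
%GRR = GRR / tol * 100 = 3.2281574 / 32.6 * 100
%GRR = 9.9023

9.9023


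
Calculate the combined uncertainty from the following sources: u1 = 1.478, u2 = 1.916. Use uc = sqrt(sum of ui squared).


uc = sqrt(1.478^2 + 1.916^2)
uc = sqrt(5.85554)
uc = 2.4198

2.4198


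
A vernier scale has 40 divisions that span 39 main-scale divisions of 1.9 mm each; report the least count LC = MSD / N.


LC = MSD / n_div
= 1.9 / 40
= 0.0475

0.0475


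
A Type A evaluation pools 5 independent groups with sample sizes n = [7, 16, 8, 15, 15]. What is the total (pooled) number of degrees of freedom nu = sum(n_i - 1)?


nu = sum_i (n_i - 1)
nu = ((7 - 1) + (16 - 1) + (8 - 1) + (15 - 1) + (15 - 1))
nu = 6 + 15 + 7 + 14 + 14
nu = 56

56


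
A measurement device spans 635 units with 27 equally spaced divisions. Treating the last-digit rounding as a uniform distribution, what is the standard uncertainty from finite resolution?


resolution = range / divisions
resolution = 635 / 27 = 23.518519
u_res = resolution / (2*sqrt(3))
u_res = 23.518519 / 3.4641016
u_res = 6.7892

6.7892


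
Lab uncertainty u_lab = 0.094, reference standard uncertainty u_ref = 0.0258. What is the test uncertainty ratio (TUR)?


TUR = u_lab / u_ref
= 0.094 / 0.0258
= 3.6434

3.6434


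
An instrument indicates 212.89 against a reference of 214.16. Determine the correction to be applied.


Correction = standard - reading
= 214.16 - 212.89
= 1.2700

1.2700


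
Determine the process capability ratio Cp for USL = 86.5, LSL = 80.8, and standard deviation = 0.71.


Cp = (USL - LSL) / (6 * sigma)
= (86.5 - 80.8) / (6 * 0.71)
= 5.7000 / 4.2600
= 1.3380

1.3380


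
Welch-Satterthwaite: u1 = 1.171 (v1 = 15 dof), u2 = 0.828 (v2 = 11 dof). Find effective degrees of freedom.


uc = sqrt(u1^2 + u2^2) = sqrt(1.171^2 + 0.828^2) = 1.4341635
v_eff = uc^4 / (u1^4/v1 + u2^4/v2)
= 1.4341635^4 / (1.171^4/15 + 0.828^4/11)
= 4.2305289 / 0.16808304
v_eff = 25.1693

25.1693


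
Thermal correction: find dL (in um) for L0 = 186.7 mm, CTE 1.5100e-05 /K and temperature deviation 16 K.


dL = L * alpha * dT
= 186.7 * 1.5100e-05 * 16
= 0.0451067 mm
dL_um = 0.0451067 * 1000 = 45.1067 um

45.1067


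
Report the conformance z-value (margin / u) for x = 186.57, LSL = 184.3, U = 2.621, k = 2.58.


u = U / k = 2.621 / 2.58 = 1.0158915
margin = |LSL - x| = |184.3 - 186.57| = 2.27
z = margin / u = 2.27 / 1.0158915
z = 2.2345

2.2345


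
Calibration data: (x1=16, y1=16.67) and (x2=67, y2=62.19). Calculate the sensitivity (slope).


slope = (y2 - y1) / (x2 - x1)
= (62.19 - 16.67) / (67 - 16)
= 45.5200 / 51
= 0.8925

0.8925


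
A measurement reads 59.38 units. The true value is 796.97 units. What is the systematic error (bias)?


Systematic error = measured - true
= 59.38 - 796.97
= -737.5900

-737.5900


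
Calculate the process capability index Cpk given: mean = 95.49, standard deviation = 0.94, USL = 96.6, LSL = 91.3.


Cpu = (USL - mean) / (3*sigma) = (96.6 - 95.49) / (3*0.94) = 0.3936
Cpl = (mean - LSL) / (3*sigma) = (95.49 - 91.3) / (3*0.94) = 1.4858
Cpk = min(Cpu, Cpl) = 0.3936

0.3936


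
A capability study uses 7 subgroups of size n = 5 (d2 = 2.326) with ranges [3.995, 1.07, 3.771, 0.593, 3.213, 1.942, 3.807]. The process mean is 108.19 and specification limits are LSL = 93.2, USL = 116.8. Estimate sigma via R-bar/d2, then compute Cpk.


R_bar = (3.995 + 1.07 + 3.771 + 0.593 + 3.213 + 1.942 + 3.807) / 7 = 2.6272857
sigma = R_bar / d2 = 2.6272857 / 2.326 = 1.1295295
Cp = (USL - LSL)/(6*sigma) = (116.8 - 93.2)/(6*1.1295295) = 3.4823
Cpu = (116.8 - 108.19)/(3*1.1295295) = 2.5409
Cpl = (108.19 - 93.2)/(3*1.1295295) = 4.4237
Cpk = min(Cpu, Cpl) = 2.5409

2.5409


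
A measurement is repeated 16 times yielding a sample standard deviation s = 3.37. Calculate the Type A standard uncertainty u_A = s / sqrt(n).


u_A = s / sqrt(n)
u_A = 3.37 / sqrt(16)
u_A = 3.37 / 4
u_A = 0.8425

0.8425


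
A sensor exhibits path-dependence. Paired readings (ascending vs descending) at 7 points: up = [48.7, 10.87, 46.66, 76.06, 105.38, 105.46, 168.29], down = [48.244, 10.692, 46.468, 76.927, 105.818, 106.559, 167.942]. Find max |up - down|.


|48.7 - 48.244| = 0.4560
|10.87 - 10.692| = 0.1780
|46.66 - 46.468| = 0.1920
|76.06 - 76.927| = 0.8670
|105.38 - 105.818| = 0.4380
|105.46 - 106.559| = 1.0990
|168.29 - 167.942| = 0.3480
hysteresis = max(diffs) = 1.0990

1.0990


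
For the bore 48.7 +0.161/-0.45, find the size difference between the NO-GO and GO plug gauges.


GO = nominal - lower_tol (smallest hole = maximum material condition)
GO = 48.7 - 0.45 = 48.25
NO-GO = nominal + upper_tol (largest hole = least material condition)
NO-GO = 48.7 + 0.161 = 48.861
spread = NO-GO - GO = 48.861 - 48.25 = 0.6110

0.6110


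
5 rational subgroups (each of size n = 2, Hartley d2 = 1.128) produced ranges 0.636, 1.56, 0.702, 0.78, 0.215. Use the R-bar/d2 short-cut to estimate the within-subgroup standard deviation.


R_bar = (0.636 + 1.56 + 0.702 + 0.78 + 0.215) / 5
R_bar = 3.893 / 5 = 0.7786
sigma_hat = R_bar / d2 = 0.7786 / 1.128 = 0.6902

0.6902


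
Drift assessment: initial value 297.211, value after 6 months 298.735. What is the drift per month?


rate = (v2 - v1) / months
= (298.735 - 297.211) / 6
= 1.5240 / 6
= 0.2540

0.2540


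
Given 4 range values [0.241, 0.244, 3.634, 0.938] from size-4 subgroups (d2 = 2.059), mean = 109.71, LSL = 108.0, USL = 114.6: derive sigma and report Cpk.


R_bar = (0.241 + 0.244 + 3.634 + 0.938) / 4 = 1.26425
sigma = R_bar / d2 = 1.26425 / 2.059 = 0.61401166
Cp = (USL - LSL)/(6*sigma) = (114.6 - 108.0)/(6*0.61401166) = 1.7915
Cpu = (114.6 - 109.71)/(3*0.61401166) = 2.6547
Cpl = (109.71 - 108.0)/(3*0.61401166) = 0.9283
Cpk = min(Cpu, Cpl) = 0.9283

0.9283


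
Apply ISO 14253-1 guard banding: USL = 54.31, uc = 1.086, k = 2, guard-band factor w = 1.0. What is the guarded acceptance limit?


U = k * uc = 2 * 1.086 = 2.172
guard band g = w * U = 1.0 * 2.172 = 2.172
AL = USL - g = 54.31 - 2.172
AL = 52.1380

52.1380


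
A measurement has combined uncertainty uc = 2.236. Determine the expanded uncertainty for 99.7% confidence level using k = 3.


U = k * uc
U = 3 * 2.236
U = 6.7080

6.7080


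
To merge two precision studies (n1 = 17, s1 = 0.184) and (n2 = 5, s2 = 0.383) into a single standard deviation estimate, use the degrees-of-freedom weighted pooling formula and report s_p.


s_p = sqrt(((n1-1)*s1^2 + (n2-1)*s2^2) / (n1+n2-2))
numerator = (17-1)*0.184^2 + (5-1)*0.383^2 = 0.541696 + 0.586756 = 1.128452
denominator = 17 + 5 - 2 = 20
s_p^2 = 1.128452 / 20 = 0.0564226
s_p = sqrt(0.0564226) = 0.2375

0.2375


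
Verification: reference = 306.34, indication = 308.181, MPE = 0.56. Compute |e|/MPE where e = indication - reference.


e = indication - reference = 308.181 - 306.34 = 1.8410
|e| = 1.8410
ratio = |e| / MPE = 1.8410 / 0.56
ratio = 3.2875

3.2875
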